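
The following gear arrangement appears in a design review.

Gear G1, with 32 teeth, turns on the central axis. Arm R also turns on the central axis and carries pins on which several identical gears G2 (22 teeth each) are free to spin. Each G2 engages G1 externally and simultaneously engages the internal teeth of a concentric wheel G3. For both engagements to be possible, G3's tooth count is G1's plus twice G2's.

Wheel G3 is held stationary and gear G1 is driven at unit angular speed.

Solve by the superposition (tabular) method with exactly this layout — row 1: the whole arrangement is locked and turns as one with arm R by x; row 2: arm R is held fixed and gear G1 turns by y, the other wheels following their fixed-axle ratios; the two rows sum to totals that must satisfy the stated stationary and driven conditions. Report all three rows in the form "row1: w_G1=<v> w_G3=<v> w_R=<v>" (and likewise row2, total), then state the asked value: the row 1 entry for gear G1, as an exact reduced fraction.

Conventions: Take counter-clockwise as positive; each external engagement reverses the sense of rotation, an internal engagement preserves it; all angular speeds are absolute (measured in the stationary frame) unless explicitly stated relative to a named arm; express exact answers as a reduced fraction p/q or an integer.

class = planetary set [G3 = 32+2·22 = 76; Willis about the carrier]
row 1: whole set turns with the arm by x
row 2: sun turns y, ring = −(32/76)·y, arm 0
boundary: total ω_ring = x − (32/76)·y = 0 and total ω_sun = x + y = 1  ⇒  y = 19/27, x = 8/27
row 2 ring = −(32/76)·19/27 = -8/27
totals (row 1 + row 2): sun 8/27 + 19/27 = 1, ring 8/27 + (-8/27) = 0, arm 8/27 + 0 = 8/27
asked cell (row1, sun) = 8/27

row1: w_G1=8/27 w_G3=8/27 w_R=8/27
row2: w_G1=19/27 w_G3=-8/27 w_R=0
total: w_G1=1 w_G3=0 w_R=8/27
asked value: 8/27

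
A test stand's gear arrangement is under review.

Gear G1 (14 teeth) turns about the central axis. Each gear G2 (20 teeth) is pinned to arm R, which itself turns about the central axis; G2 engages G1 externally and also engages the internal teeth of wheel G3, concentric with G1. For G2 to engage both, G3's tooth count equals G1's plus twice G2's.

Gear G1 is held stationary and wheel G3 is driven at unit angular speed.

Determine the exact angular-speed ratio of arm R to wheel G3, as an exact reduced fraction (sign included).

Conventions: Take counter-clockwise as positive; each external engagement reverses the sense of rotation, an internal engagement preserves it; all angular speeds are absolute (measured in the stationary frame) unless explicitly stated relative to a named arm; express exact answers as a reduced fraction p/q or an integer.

class = planetary set [G3 = 14+2·20 = 54; Willis about the carrier]
ring teeth: 14 + 2·20 = 54
14(ω_sun−ω_arm) = −54(ω_ring−ω_arm),  ω_sun = 0, ω_ring = 1
14(0−ω_arm) = −54(1−ω_arm)  ⇒  68·ω_arm = 54  ⇒  ω_arm = 27/34
ω_out/ω_in = 27/34

27/34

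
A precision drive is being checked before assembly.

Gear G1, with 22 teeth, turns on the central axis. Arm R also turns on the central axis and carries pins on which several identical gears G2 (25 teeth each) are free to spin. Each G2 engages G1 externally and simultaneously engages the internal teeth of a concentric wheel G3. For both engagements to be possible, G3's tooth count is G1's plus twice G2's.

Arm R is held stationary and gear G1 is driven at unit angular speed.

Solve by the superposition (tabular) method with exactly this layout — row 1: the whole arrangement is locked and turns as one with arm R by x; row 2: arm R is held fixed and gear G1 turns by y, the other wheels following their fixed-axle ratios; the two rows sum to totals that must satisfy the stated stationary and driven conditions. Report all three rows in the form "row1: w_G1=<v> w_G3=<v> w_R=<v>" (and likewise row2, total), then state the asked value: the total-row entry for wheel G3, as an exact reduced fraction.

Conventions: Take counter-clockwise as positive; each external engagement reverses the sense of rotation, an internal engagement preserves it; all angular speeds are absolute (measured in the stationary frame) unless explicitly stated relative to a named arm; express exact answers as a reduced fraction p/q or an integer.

row1: w_G1=0 w_G3=0 w_R=0
row2: w_G1=1 w_G3=-11/36 w_R=0
total: w_G1=1 w_G3=-11/36 w_R=0
asked value: -11/36

topology: planetary set — G1 22T / G2 25T / G3 72T, arm = carrier (Willis)
superposition row 1 [locked train]: every member turns x
row 2: sun turns y, ring = −(22/72)·y, arm 0
boundary: total ω_arm = x = 0 and total ω_sun = x + y = 1  ⇒  y = 1, x = 0
row 2 ring = −(22/72)·1 = -11/36
totals (row 1 + row 2): sun 0 + 1 = 1, ring 0 + (-11/36) = -11/36, arm 0 + 0 = 0
asked cell (total, ring) = -11/36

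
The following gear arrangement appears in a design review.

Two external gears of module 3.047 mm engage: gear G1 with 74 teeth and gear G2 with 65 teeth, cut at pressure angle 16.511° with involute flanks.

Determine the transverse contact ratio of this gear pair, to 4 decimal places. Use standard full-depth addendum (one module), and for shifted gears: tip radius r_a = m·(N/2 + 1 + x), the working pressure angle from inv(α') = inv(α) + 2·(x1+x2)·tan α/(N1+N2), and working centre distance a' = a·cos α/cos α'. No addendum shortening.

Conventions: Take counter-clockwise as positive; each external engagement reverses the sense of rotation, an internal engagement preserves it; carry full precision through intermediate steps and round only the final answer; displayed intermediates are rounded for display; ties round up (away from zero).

class = single-mesh tooth geometry [involute pair 74T × 65T, m = 3.047]
base radii: r_b1 = 108.090229, r_b2 = 94.944120
tip radii: r_a1 = 115.786000, r_a2 = 102.074500
no profile shift: α' = α, a' = a
action lengths: √(r_a1²−r_b1²) = 41.507833, √(r_a2²−r_b2²) = 37.480897
base pitch p_b = π·m·cos α = 9.177715
CR = (41.507833 + 37.480897 − 211.766500·sin 16.51100°)/9.177715 = 2.048965
contact ratio ≈ 2.0490

2.0490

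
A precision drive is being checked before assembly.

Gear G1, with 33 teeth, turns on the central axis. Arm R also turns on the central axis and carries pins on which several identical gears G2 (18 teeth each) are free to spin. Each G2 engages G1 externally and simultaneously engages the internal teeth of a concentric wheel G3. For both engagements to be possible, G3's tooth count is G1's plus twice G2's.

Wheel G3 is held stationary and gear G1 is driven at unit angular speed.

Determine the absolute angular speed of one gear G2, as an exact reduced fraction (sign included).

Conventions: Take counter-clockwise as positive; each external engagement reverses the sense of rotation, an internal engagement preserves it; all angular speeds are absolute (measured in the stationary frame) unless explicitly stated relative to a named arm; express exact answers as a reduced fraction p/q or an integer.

planetary set (33T centre, 18T on arm, 69T internal) — Willis relation
ring teeth: 33 + 2·18 = 69
33(ω_sun−ω_arm) = −69(ω_ring−ω_arm),  ω_ring = 0, ω_sun = 1
33(1−ω_arm) = −69(0−ω_arm)  ⇒  102·ω_arm = 33  ⇒  ω_arm = 11/34
sun–planet mesh: 33·(1−11/34) = −18·(ω_p−ω_arm)  ⇒  ω_p−ω_arm = -253/204
ω_p = 11/34 − 253/204 = -11/12
exact speed ratio = -11/12

-11/12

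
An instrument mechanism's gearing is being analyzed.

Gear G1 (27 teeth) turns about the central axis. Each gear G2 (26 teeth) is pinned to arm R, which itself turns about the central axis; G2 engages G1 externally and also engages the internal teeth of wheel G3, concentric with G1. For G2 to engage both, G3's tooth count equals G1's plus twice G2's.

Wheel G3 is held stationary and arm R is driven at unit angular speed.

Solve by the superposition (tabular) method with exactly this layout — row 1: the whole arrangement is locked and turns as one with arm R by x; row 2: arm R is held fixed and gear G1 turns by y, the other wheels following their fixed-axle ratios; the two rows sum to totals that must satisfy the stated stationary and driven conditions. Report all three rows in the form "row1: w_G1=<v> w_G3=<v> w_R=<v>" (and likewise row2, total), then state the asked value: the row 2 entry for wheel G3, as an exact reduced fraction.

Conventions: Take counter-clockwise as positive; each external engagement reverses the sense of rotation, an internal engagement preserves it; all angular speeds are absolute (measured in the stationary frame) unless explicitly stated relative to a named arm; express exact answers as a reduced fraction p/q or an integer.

row1: w_G1=1 w_G3=1 w_R=1
row2: w_G1=79/27 w_G3=-1 w_R=0
total: w_G1=106/27 w_G3=0 w_R=1
asked value: -1

class = planetary set [G3 = 27+2·26 = 79; Willis about the carrier]
row 1: whole set turns with the arm by x
row 2 — arm fixed, fixed-axis ratios: sun y, ring −(27/79)·y, arm 0
boundary: total ω_ring = x − (27/79)·y = 0 and total ω_arm = x = 1  ⇒  y = 79/27, x = 1
row 2 ring = −(27/79)·79/27 = -1
totals (row 1 + row 2): sun 1 + 79/27 = 106/27, ring 1 + (-1) = 0, arm 1 + 0 = 1
asked cell (row2, ring) = -1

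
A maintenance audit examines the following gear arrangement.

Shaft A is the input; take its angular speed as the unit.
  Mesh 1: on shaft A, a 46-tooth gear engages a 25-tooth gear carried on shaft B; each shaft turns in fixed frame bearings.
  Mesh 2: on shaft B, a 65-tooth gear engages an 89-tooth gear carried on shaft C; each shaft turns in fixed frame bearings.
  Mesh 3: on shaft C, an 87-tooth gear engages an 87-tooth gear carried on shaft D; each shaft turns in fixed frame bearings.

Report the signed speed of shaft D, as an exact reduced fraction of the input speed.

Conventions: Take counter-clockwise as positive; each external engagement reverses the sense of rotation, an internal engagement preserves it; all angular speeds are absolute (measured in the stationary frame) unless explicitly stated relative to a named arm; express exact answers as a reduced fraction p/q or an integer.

3-mesh fixed-axis compound train (all bearings frame-fixed)
mesh 1 [46T→25T]: |ω|/ω_in = 1×46/25 = 46/25, sense flips to −
mesh 2 [65T→89T]: |ω|/ω_in = (46/25)×65/89 = 598/445, sense flips to +
mesh 3 [87T→87T]: |ω|/ω_in = (598/445)×87/87 = 598/445, sense flips to −
signed output speed (× input speed) = -598/445

-598/445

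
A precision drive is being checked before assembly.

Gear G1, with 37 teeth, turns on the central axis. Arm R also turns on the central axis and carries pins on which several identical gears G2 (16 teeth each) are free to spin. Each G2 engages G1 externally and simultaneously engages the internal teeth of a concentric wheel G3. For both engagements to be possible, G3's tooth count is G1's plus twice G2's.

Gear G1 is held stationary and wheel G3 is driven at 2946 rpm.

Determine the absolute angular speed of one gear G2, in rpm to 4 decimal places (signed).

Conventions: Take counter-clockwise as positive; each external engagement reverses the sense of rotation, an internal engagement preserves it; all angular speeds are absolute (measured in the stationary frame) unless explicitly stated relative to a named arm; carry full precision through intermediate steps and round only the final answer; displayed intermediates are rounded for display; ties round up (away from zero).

class = planetary set [G3 = 37+2·16 = 69; Willis about the carrier]
normalise by the input: solve with ω_ring = 1, then scale by 2946 rpm
ring teeth: 37 + 2·16 = 69
37(ω_sun−ω_arm) = −69(ω_ring−ω_arm),  ω_sun = 0, ω_ring = 1
37(0−ω_arm) = −69(1−ω_arm)  ⇒  106·ω_arm = 69  ⇒  ω_arm = 69/106
sun–planet mesh: 37·(0−69/106) = −16·(ω_p−ω_arm)  ⇒  ω_p−ω_arm = 2553/1696
ω_p = 69/106 + 2553/1696 = 69/32
scale: ω_p = 69/32 × 2946 rpm = +6352.3125 rpm

+6352.3125 rpm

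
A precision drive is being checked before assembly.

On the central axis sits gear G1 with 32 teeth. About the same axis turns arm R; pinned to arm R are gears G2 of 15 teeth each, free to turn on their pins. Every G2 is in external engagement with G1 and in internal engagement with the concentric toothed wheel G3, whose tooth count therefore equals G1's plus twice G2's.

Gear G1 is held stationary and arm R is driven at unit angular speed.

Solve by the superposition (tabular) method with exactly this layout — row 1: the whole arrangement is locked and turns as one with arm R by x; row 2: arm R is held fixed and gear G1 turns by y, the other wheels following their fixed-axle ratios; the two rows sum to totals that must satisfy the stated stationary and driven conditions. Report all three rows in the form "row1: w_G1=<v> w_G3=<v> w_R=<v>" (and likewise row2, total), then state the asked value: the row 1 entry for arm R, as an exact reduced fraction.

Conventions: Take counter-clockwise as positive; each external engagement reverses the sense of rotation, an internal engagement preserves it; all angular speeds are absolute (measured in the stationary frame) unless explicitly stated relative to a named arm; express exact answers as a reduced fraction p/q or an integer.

planetary set (32T centre, 15T on arm, 62T internal) — Willis relation
superposition row 1 [locked train]: every member turns x
row 2 — arm fixed, fixed-axis ratios: sun y, ring −(32/62)·y, arm 0
boundary: total ω_sun = x + y = 0 and total ω_arm = x = 1  ⇒  y = -1, x = 1
row 2 ring = −(32/62)·(-1) = 16/31
totals (row 1 + row 2): sun 1 + (-1) = 0, ring 1 + 16/31 = 47/31, arm 1 + 0 = 1
asked cell (row1, arm) = 1

row1: w_G1=1 w_G3=1 w_R=1
row2: w_G1=-1 w_G3=16/31 w_R=0
total: w_G1=0 w_G3=47/31 w_R=1
asked value: 1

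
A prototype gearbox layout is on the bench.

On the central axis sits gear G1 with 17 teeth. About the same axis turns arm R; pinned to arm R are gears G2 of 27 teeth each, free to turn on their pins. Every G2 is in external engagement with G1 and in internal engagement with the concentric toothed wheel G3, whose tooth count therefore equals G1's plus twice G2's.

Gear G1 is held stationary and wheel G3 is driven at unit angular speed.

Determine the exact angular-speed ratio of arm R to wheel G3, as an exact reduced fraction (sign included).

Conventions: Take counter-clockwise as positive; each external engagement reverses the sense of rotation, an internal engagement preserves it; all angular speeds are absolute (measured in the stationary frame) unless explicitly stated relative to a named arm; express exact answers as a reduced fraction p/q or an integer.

71/88

class = planetary set [G3 = 17+2·27 = 71; Willis about the carrier]
ring teeth: 17 + 2·27 = 71
17(ω_sun−ω_arm) = −71(ω_ring−ω_arm),  ω_sun = 0, ω_ring = 1
17(0−ω_arm) = −71(1−ω_arm)  ⇒  88·ω_arm = 71  ⇒  ω_arm = 71/88
ω_out/ω_in = 71/88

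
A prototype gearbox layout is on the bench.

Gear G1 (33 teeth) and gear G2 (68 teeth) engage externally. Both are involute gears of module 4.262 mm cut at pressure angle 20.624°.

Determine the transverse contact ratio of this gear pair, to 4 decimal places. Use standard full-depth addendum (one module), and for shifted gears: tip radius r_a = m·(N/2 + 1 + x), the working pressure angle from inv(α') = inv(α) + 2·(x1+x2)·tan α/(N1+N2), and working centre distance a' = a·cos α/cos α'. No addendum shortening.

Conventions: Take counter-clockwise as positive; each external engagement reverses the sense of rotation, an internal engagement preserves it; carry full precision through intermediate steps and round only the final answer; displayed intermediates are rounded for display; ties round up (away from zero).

1.7072

topology: single-mesh involute geometry — m = 4.262, 33T/68T pair
base radii: r_b1 = 65.816145, r_b2 = 135.621147
tip radii: r_a1 = 74.585000, r_a2 = 149.170000
no profile shift: α' = α, a' = a
action lengths: √(r_a1²−r_b1²) = 35.087851, √(r_a2²−r_b2²) = 62.117577
base pitch p_b = π·m·cos α = 12.531365
CR = (35.087851 + 62.117577 − 215.231000·sin 20.62400°)/12.531365 = 1.707221
contact ratio ≈ 1.7072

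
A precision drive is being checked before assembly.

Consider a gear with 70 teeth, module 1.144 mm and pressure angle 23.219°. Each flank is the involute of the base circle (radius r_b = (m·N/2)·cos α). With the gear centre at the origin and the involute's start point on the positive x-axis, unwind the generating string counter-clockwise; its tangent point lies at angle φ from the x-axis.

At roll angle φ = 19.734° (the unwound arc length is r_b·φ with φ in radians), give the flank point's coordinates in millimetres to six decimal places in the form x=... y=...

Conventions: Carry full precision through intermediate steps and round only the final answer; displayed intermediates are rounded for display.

single-mesh involute tooth geometry (70T wheel at module 1.144)
pitch radius r_p = m·N/2 = 1.144·70/2 = 40.040000
base radius r_b = r_p·cos α = 40.040000·cos 23.219° = 36.796946
roll angle φ = 19.734° = 0.34442327 rad
x = r_b·(cos φ + φ·sin φ) = 38.915207
y = r_b·(sin φ − φ·cos φ) = 0.495230

x=38.915207 y=0.495230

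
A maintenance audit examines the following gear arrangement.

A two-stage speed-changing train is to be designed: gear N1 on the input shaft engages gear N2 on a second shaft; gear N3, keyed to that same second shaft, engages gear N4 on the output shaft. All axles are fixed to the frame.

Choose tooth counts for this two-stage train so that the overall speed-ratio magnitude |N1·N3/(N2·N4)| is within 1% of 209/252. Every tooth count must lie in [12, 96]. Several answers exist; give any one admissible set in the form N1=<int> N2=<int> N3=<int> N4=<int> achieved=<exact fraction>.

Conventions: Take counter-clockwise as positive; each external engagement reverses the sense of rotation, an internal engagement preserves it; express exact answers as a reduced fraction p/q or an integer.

N1=19 N2=12 N3=22 N4=42 achieved=209/252

design class (target 209/252): fixed-axis compound train
target = 209/252 in lowest terms: an exact hit needs N1·N3 = k·209 and N2·N4 = k·252 for one integer k, every count in [12, 96]; additionally prefer no 1:1 stage (N1 ≠ N2, N3 ≠ N4)
k = 1: no 1:1-free in-range split of k·209 and k·252 into factor pairs; take k = 2
k = 2: N1·N3 = 418 = 19·22, N2·N4 = 504 = 12·42
achieved = 19·22/(12·42) = 209/252; |achieved − target| = 0 ≤ 209/25200 ✓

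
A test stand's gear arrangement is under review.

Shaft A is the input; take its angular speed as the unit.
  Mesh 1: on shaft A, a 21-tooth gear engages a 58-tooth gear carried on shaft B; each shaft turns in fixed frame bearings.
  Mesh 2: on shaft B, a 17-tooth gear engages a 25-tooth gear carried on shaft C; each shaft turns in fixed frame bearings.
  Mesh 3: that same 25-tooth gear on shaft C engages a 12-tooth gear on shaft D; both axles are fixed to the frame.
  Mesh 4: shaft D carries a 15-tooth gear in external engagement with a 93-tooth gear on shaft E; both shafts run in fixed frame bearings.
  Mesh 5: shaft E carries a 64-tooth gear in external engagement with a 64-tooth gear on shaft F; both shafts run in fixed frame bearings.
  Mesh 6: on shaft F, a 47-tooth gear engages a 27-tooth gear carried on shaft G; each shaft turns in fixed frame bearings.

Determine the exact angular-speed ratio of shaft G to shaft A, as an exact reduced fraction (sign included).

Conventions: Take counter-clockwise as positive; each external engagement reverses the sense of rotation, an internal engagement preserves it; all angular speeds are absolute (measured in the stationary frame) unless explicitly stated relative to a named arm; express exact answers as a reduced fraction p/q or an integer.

class = fixed-axis compound train [6 meshes; 6 ratios multiply, 6 sense flips]
mesh 1 [21T→58T]: running ratio 21/58, sense −
mesh 2 [17T→25T]: running ratio 357/1450, sense +
mesh 3 [25T→12T]: running ratio 119/232, sense −
mesh 4 [15T→93T]: running ratio 595/7192, sense +
mesh 5 [64T→64T]: running ratio 595/7192, sense −
mesh 6 [47T→27T]: running ratio 27965/194184, sense +
ω_out/ω_in = 27965/194184

27965/194184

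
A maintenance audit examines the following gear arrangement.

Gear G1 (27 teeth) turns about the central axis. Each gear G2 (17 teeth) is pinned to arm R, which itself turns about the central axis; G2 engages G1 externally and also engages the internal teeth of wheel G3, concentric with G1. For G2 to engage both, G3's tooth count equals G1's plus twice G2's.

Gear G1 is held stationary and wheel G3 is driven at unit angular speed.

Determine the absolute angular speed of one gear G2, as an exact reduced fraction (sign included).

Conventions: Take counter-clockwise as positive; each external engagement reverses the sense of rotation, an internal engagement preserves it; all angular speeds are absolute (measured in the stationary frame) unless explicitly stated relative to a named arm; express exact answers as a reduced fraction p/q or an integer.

recognized (axles ride arm R): planetary set, 27/17/61 teeth
ring teeth: 27 + 2·17 = 61
27(ω_sun−ω_arm) = −61(ω_ring−ω_arm),  ω_sun = 0, ω_ring = 1
27(0−ω_arm) = −61(1−ω_arm)  ⇒  88·ω_arm = 61  ⇒  ω_arm = 61/88
sun–planet mesh: 27·(0−61/88) = −17·(ω_p−ω_arm)  ⇒  ω_p−ω_arm = 1647/1496
ω_p = 61/88 + 1647/1496 = 61/34
exact speed ratio = 61/34

61/34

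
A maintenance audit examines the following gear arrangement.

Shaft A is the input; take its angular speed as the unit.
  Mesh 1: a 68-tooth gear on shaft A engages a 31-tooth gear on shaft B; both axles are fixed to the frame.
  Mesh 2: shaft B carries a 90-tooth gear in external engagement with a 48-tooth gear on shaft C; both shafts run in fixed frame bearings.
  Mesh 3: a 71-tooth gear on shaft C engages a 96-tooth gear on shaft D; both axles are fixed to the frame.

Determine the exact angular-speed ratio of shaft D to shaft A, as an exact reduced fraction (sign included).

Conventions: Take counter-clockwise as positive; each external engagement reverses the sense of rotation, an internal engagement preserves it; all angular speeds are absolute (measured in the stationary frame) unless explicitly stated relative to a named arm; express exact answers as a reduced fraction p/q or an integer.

class = fixed-axis compound train [3 meshes; 3 ratios multiply, 3 sense flips]
mesh 1 [68T→31T]: running ratio 68/31, sense −
mesh 2 [90T→48T]: running ratio 255/62, sense +
mesh 3 [71T→96T]: running ratio 6035/1984, sense −
ω_out/ω_in = -6035/1984

-6035/1984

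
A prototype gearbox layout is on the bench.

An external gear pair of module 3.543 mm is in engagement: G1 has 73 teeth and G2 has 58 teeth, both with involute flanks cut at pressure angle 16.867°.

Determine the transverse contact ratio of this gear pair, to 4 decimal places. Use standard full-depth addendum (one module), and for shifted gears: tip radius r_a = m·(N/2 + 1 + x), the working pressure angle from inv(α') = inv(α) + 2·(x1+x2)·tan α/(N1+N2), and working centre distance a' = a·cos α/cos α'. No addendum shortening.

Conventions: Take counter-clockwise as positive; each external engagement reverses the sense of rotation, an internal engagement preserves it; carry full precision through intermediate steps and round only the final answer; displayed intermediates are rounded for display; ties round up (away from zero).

2.0064

class = single-mesh tooth geometry [involute pair 73T × 58T, m = 3.543]
base radii: r_b1 = 123.756286, r_b2 = 98.326912
tip radii: r_a1 = 132.862500, r_a2 = 106.290000
no profile shift: α' = α, a' = a
action lengths: √(r_a1²−r_b1²) = 48.340724, √(r_a2²−r_b2²) = 40.365610
base pitch p_b = π·m·cos α = 10.651831
CR = (48.340724 + 40.365610 − 232.066500·sin 16.86700°)/10.651831 = 2.006415
contact ratio ≈ 2.0064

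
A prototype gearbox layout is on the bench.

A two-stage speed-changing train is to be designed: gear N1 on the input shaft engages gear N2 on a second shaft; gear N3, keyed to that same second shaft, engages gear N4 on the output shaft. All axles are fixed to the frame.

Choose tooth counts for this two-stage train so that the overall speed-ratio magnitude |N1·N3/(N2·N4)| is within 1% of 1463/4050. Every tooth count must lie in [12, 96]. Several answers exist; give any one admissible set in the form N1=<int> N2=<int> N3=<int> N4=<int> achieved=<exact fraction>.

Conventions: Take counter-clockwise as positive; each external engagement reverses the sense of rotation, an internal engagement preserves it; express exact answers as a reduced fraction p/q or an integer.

2-stage fixed-axis compound train for ratio 1463/4050
target = 1463/4050 in lowest terms: an exact hit needs N1·N3 = k·1463 and N2·N4 = k·4050 for one integer k, every count in [12, 96]; additionally prefer no 1:1 stage (N1 ≠ N2, N3 ≠ N4)
k = 1: N1·N3 = 1463 = 19·77, N2·N4 = 4050 = 45·90
achieved = 19·77/(45·90) = 1463/4050; |achieved − target| = 0 ≤ 1463/405000 ✓

N1=19 N2=45 N3=77 N4=90 achieved=1463/4050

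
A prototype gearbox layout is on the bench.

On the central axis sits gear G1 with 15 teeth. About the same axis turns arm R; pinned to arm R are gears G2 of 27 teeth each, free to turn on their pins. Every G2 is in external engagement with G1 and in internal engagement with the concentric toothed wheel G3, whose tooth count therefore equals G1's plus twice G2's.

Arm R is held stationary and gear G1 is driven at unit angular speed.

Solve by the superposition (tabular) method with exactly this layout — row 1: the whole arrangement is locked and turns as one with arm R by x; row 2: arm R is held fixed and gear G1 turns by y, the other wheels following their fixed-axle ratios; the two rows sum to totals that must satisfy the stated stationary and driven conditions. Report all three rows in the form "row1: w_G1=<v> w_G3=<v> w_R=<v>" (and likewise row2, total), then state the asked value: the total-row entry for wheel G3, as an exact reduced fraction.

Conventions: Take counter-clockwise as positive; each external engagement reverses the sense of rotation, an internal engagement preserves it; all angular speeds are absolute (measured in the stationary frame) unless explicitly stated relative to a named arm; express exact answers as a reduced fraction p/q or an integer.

class = planetary set [G3 = 15+2·27 = 69; Willis about the carrier]
superposition row 1 [locked train]: every member turns x
superposition row 2 [arm held]: sun y, ring −(15/69)·y, arm 0
boundary: total ω_arm = x = 0 and total ω_sun = x + y = 1  ⇒  y = 1, x = 0
row 2 ring = −(15/69)·1 = -5/23
totals (row 1 + row 2): sun 0 + 1 = 1, ring 0 + (-5/23) = -5/23, arm 0 + 0 = 0
asked cell (total, ring) = -5/23

row1: w_G1=0 w_G3=0 w_R=0
row2: w_G1=1 w_G3=-5/23 w_R=0
total: w_G1=1 w_G3=-5/23 w_R=0
asked value: -5/23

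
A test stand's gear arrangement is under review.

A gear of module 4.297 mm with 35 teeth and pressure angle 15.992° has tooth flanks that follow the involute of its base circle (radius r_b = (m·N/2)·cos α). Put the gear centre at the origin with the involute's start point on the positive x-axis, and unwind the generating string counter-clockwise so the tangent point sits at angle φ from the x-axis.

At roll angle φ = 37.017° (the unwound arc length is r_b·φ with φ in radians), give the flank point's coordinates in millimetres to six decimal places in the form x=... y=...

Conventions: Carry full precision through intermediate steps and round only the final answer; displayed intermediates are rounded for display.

recognized (one wheel, involute flank): single-mesh tooth geometry, m = 4.297, N = 35
pitch radius r_p = m·N/2 = 4.297·35/2 = 75.197500
base radius r_b = r_p·cos α = 75.197500·cos 15.992° = 72.287370
roll angle φ = 37.017° = 0.64606853 rad
x = r_b·(cos φ + φ·sin φ) = 85.835739
y = r_b·(sin φ − φ·cos φ) = 6.230743

x=85.835739 y=6.230743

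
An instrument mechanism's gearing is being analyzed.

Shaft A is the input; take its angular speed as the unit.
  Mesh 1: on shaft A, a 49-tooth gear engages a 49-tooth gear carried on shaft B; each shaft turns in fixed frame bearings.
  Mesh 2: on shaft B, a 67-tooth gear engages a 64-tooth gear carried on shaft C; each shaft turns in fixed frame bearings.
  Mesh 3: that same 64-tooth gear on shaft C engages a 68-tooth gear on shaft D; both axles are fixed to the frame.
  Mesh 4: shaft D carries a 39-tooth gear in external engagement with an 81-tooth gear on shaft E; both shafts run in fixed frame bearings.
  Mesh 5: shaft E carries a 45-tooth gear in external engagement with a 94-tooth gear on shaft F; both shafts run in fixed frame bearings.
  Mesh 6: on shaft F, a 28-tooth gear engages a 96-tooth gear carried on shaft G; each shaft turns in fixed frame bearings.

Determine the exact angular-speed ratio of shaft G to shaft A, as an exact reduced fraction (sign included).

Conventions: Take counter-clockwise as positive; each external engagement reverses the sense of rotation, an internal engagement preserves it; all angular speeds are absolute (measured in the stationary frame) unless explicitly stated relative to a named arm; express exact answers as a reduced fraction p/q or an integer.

class = fixed-axis compound train [6 meshes; 6 ratios multiply, 6 sense flips]
mesh 1 [49T→49T]: running ratio 1, sense −
mesh 2 [67T→64T]: running ratio 67/64, sense +
mesh 3 [64T→68T]: running ratio 67/68, sense −
mesh 4 [39T→81T]: running ratio 871/1836, sense +
mesh 5 [45T→94T]: running ratio 4355/19176, sense −
mesh 6 [28T→96T]: running ratio 30485/460224, sense +
ω_out/ω_in = 30485/460224

30485/460224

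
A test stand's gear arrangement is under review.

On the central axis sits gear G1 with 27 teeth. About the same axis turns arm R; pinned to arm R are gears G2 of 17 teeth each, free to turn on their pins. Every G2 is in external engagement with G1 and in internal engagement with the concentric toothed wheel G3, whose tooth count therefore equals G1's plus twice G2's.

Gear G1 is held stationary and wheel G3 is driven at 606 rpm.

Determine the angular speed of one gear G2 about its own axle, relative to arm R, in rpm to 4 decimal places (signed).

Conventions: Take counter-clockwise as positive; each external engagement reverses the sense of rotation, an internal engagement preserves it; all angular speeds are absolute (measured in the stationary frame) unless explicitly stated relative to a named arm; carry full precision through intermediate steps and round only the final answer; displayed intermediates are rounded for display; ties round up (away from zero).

planetary set (27T centre, 17T on arm, 61T internal) — Willis relation
normalise by the input: solve with ω_ring = 1, then scale by 606 rpm
ring teeth: 27 + 2·17 = 61
27(ω_sun−ω_arm) = −61(ω_ring−ω_arm),  ω_sun = 0, ω_ring = 1
27(0−ω_arm) = −61(1−ω_arm)  ⇒  88·ω_arm = 61  ⇒  ω_arm = 61/88
sun–planet mesh: 27·(0−61/88) = −17·(ω_p−ω_arm)  ⇒  ω_p−ω_arm = 1647/1496
scale: ω_p−ω_arm = 1647/1496 × 606 rpm = +667.1671 rpm

+667.1671 rpm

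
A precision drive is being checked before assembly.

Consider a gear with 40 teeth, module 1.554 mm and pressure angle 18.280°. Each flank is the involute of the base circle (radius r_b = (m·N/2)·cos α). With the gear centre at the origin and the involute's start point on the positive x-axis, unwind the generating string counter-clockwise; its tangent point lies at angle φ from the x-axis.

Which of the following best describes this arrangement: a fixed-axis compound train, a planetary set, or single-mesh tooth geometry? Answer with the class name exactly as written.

single-mesh tooth geometry

recognized (one wheel, involute flank): single-mesh tooth geometry, m = 1.554, N = 40
classification: single-mesh tooth geometry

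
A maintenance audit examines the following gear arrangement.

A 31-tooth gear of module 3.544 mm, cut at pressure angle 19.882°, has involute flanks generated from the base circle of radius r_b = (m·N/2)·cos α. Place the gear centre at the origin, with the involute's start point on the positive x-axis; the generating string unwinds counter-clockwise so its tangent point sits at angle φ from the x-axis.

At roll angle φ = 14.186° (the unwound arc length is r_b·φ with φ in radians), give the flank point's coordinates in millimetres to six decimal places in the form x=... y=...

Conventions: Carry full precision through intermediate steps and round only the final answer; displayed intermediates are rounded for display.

topology: single-mesh involute geometry — m = 3.544, N = 31
pitch radius r_p = m·N/2 = 3.544·31/2 = 54.932000
base radius r_b = r_p·cos α = 54.932000·cos 19.882° = 51.657779
roll angle φ = 14.186° = 0.24759241 rad
x = r_b·(cos φ + φ·sin φ) = 53.216958
y = r_b·(sin φ − φ·cos φ) = 0.259754

x=53.216958 y=0.259754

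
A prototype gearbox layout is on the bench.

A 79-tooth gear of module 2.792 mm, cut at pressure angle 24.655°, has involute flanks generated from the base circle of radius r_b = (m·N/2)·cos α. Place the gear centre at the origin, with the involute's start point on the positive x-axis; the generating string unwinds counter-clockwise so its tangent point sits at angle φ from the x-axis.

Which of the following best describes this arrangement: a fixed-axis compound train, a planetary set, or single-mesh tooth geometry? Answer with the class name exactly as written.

recognized (one wheel, involute flank): single-mesh tooth geometry, m = 2.792, N = 79
classification: single-mesh tooth geometry

single-mesh tooth geometry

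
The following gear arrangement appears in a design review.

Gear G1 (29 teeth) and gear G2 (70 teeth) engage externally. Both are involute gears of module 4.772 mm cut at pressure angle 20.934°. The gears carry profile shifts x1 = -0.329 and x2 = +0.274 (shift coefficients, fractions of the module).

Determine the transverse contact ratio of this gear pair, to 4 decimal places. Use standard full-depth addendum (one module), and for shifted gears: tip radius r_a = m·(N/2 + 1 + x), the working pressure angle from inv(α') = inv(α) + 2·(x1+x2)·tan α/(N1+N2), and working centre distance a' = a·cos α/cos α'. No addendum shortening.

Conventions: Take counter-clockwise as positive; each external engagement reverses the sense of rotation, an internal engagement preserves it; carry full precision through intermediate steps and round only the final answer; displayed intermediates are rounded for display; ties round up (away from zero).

1.7138

class = single-mesh tooth geometry [involute pair 29T × 70T, m = 4.772]
base radii: r_b1 = 64.626685, r_b2 = 155.995447
tip radii: r_a1 = 72.396012, r_a2 = 173.099528
inv(α') = inv(20.934°) + 2·(-0.329+0.274)·tan α/(29+70) = 0.01675069  ⇒  α' = 20.76611°
a' = a·cos α / cos α' = 236.2140·cos 20.934°/cos 20.76611° = 235.950532
action lengths: √(r_a1²−r_b1²) = 32.627812, √(r_a2²−r_b2²) = 75.025776
base pitch p_b = π·m·cos α = 14.002119
CR = (32.627812 + 75.025776 − 235.950532·sin 20.76611°)/14.002119 = 1.713768
contact ratio ≈ 1.7138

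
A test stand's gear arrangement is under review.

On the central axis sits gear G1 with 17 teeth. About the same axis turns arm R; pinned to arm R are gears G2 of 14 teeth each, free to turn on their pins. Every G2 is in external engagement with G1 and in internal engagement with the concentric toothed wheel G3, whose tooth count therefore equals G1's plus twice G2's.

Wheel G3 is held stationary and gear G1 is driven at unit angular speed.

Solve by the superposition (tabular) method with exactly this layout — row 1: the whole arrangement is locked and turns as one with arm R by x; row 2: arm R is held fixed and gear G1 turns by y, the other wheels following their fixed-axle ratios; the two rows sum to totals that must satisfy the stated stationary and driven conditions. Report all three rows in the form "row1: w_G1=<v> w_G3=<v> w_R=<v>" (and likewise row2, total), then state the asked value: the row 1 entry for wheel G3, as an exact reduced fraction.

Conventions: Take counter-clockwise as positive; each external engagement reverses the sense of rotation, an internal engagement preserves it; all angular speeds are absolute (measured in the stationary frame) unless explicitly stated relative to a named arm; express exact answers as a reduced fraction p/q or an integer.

row1: w_G1=17/62 w_G3=17/62 w_R=17/62
row2: w_G1=45/62 w_G3=-17/62 w_R=0
total: w_G1=1 w_G3=0 w_R=17/62
asked value: 17/62

topology: planetary set — G1 17T / G2 14T / G3 45T, arm = carrier (Willis)
row 1: whole set turns with the arm by x
row 2 — arm fixed, fixed-axis ratios: sun y, ring −(17/45)·y, arm 0
boundary: total ω_ring = x − (17/45)·y = 0 and total ω_sun = x + y = 1  ⇒  y = 45/62, x = 17/62
row 2 ring = −(17/45)·45/62 = -17/62
totals (row 1 + row 2): sun 17/62 + 45/62 = 1, ring 17/62 + (-17/62) = 0, arm 17/62 + 0 = 17/62
asked cell (row1, ring) = 17/62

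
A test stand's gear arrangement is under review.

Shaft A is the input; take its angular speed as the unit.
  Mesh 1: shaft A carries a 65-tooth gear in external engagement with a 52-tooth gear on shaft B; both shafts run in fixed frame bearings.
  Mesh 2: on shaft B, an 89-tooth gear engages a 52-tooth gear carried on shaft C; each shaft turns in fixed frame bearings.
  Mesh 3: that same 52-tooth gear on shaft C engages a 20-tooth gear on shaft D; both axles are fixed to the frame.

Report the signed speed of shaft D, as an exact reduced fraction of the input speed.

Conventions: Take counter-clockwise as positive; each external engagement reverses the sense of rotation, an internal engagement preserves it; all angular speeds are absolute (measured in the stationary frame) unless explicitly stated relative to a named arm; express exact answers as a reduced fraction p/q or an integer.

3-mesh fixed-axis compound train (all bearings frame-fixed)
mesh 1 [65T→52T]: |ω|/ω_in = 1×65/52 = 5/4, sense flips to −
mesh 2 [89T→52T]: |ω|/ω_in = (5/4)×89/52 = 445/208, sense flips to +
mesh 3 [52T→20T]: |ω|/ω_in = (445/208)×52/20 = 89/16, sense flips to −
signed output speed (× input speed) = -89/16

-89/16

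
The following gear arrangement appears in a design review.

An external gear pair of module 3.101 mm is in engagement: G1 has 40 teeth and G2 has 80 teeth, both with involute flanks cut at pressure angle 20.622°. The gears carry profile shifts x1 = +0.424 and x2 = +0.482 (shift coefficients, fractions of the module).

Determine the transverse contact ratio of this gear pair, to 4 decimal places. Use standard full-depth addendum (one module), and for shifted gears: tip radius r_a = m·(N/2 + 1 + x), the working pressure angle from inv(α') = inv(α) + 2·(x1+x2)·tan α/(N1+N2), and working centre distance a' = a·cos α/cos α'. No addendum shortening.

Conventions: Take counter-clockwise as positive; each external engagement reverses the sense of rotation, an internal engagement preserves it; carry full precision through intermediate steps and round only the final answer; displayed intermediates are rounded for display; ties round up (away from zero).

1.6376

recognized (one external pair, fixed centres): single-mesh tooth geometry, m = 3.101, N1 = 40, N2 = 80
base radii: r_b1 = 58.046029, r_b2 = 116.092059
tip radii: r_a1 = 66.435824, r_a2 = 128.635682
inv(α') = inv(20.622°) + 2·(+0.424+0.482)·tan α/(40+80) = 0.02207411  ⇒  α' = 22.68519°
a' = a·cos α / cos α' = 186.0600·cos 20.622°/cos 22.68519° = 188.739374
action lengths: √(r_a1²−r_b1²) = 32.316825, √(r_a2²−r_b2²) = 55.405528
base pitch p_b = π·m·cos α = 9.117849
CR = (32.316825 + 55.405528 − 188.739374·sin 22.68519°)/9.117849 = 1.637635
contact ratio ≈ 1.6376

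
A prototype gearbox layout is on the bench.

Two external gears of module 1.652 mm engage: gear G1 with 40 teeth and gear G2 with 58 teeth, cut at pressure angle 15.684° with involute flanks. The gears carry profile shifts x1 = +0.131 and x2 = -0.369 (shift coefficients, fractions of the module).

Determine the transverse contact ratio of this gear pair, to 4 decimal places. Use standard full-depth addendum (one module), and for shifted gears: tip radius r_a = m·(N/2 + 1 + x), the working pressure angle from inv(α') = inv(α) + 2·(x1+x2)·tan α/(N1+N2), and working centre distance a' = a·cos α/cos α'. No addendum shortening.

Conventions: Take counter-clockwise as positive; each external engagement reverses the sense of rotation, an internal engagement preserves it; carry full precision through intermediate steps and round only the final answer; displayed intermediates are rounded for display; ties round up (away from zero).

class = single-mesh tooth geometry [involute pair 40T × 58T, m = 1.652]
base radii: r_b1 = 31.809831, r_b2 = 46.124255
tip radii: r_a1 = 34.908412, r_a2 = 48.950412
inv(α') = inv(15.684°) + 2·(+0.131-0.369)·tan α/(40+58) = 0.00568477  ⇒  α' = 14.61885°
a' = a·cos α / cos α' = 80.9480·cos 15.684°/cos 14.61885° = 80.541522
action lengths: √(r_a1²−r_b1²) = 14.378174, √(r_a2²−r_b2²) = 16.391948
base pitch p_b = π·m·cos α = 4.996677
CR = (14.378174 + 16.391948 − 80.541522·sin 14.61885°)/4.996677 = 2.089875
contact ratio ≈ 2.0899

2.0899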